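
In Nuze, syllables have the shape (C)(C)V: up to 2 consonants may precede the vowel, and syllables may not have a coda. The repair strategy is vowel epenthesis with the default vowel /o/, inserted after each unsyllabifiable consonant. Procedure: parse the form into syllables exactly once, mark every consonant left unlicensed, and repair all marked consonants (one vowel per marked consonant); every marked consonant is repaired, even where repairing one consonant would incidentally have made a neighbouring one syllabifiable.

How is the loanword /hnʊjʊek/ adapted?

Under (C)(C)V, the unsyllabifiable consonants are /k/ (no codas are permitted; onsets may contain at most 2 consonants).
Epenthesis after each stranded consonant: /k/ → /ko/.

hnʊjʊeko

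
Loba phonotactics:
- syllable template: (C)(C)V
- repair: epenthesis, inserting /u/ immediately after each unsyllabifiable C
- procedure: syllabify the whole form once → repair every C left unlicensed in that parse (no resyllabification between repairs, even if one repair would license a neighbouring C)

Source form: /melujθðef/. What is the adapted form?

melujuθðefu

The consonants /j/, /f/ cannot be parsed into a legal (C)(C)V syllable (no codas are permitted; onsets may contain at most 2 consonants).
Epenthesis after each stranded consonant: /j/ → /ju/, /f/ → /fu/.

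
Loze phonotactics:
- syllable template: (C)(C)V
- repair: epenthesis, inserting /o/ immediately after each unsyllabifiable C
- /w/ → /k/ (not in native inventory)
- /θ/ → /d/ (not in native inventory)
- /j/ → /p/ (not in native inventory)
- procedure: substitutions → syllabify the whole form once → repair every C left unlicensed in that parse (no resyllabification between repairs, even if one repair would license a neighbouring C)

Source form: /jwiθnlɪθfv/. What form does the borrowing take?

Substitution: /j/ → /p/, /w/ → /k/, /θ/ → /d/, giving /pkidnlɪdfv/.
The consonants /d/, /d/, /f/, /v/ cannot be parsed into a legal (C)(C)V syllable (no codas are permitted; onsets may contain at most 2 consonants).
Each unlicensed consonant becomes the onset of a new syllable: /d/ → /do/, /d/ → /do/, /f/ → /fo/, /v/ → /vo/.

pkidonlɪdofovo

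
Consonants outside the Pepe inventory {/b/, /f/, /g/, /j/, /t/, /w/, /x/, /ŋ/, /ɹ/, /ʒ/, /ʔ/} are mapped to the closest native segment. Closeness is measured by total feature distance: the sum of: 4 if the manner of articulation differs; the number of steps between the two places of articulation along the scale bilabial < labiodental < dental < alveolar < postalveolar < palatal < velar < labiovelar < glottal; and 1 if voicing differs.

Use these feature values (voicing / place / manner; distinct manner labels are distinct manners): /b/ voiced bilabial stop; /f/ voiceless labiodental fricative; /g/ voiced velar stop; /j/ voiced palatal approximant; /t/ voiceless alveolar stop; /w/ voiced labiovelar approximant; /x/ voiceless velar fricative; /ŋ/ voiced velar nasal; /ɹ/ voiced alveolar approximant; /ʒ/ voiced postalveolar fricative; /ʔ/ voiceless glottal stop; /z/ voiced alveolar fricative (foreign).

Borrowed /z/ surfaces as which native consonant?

ʒ

/ʒ/ is closest: same manner (fricative), place distance 1 (alveolar→postalveolar), same voicing; total 1. Next closest is /f/ at distance 3.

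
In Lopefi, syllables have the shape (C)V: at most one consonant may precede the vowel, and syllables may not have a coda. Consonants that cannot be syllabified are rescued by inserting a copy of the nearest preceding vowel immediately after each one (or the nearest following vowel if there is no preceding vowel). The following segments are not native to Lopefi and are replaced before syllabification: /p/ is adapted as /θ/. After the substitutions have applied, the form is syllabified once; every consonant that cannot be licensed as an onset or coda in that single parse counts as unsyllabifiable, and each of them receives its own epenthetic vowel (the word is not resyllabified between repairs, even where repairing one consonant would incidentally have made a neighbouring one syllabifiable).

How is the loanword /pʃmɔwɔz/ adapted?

Substitution: /p/ → /θ/, giving /θʃmɔwɔz/.
The consonants /θ/, /ʃ/, /z/ cannot be parsed into a legal (C)V syllable (no codas are permitted; onsets are limited to one consonant).
Inserting the epenthetic vowel yields /θ/ → /θɔ/, /ʃ/ → /ʃɔ/, /z/ → /zɔ/.

θɔʃɔmɔwɔzɔ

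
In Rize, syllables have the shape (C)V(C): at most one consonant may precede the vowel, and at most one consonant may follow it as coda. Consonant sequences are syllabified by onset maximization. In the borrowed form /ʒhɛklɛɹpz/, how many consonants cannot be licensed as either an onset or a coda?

The consonants /ʒ/, /p/, /z/ cannot be parsed into a legal (C)V(C) syllable (at most one coda consonant is licensed; onsets are limited to one consonant).

3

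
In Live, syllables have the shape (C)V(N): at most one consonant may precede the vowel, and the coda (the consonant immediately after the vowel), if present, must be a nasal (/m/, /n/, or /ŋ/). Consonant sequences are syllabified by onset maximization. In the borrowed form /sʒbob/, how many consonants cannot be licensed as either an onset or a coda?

Syllabifying with onset maximization leaves /s/, /ʒ/, /b/ stranded (only a nasal (/m/, /n/, or /ŋ/) is licensed in coda position; onsets are limited to one consonant).

3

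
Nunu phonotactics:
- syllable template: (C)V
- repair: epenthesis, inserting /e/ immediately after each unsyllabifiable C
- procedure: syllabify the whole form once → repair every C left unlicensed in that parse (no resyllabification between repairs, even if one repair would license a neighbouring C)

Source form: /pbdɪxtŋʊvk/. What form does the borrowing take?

pebedɪxeteŋʊveke

The consonants /p/, /b/, /x/, /t/, /v/, /k/ cannot be parsed into a legal (C)V syllable (no codas are permitted; onsets are limited to one consonant).
Epenthesis after each stranded consonant: /p/ → /pe/, /b/ → /be/, /x/ → /xe/, /t/ → /te/, /v/ → /ve/, /k/ → /ke/.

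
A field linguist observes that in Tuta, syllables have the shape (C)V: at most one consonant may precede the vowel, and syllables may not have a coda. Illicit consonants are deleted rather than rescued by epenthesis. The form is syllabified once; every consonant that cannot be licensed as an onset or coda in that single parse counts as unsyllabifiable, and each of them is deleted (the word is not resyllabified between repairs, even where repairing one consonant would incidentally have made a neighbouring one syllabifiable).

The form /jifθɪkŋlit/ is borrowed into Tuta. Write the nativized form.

jiθɪli

Under (C)V, the unsyllabifiable consonants are /f/, /k/, /ŋ/, /t/ (no codas are permitted; onsets are limited to one consonant).
Each unlicensed consonant is deleted: /f/, /k/, /ŋ/, /t/.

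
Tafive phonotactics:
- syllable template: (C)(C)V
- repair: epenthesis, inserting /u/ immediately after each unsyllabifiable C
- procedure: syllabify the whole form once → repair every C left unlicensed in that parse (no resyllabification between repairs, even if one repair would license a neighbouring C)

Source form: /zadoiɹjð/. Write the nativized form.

zadoiɹujuðu

Under (C)(C)V, the unsyllabifiable consonants are /ɹ/, /j/, /ð/ (no codas are permitted; onsets may contain at most 2 consonants).
Epenthesis after each stranded consonant: /ɹ/ → /ɹu/, /j/ → /ju/, /ð/ → /ðu/.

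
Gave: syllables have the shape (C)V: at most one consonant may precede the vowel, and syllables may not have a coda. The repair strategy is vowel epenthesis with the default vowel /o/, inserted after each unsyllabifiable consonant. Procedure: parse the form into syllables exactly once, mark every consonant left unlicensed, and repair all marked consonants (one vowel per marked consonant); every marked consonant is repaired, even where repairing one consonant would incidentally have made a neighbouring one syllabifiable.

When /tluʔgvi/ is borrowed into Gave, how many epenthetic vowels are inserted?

3

The unsyllabifiable consonants are /t/, /ʔ/, /g/; each receives one epenthetic vowel.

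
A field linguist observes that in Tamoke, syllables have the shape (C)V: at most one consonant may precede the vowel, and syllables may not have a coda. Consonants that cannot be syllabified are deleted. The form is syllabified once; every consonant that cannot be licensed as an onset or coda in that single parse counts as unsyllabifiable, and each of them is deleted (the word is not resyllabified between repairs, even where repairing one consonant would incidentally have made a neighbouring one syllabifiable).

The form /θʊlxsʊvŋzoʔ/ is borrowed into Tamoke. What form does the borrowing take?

θʊsʊzo

Syllabifying with onset maximization leaves /l/, /x/, /v/, /ŋ/, /ʔ/ stranded (no codas are permitted; onsets are limited to one consonant).
Each unlicensed consonant is deleted: /l/, /x/, /v/, /ŋ/, /ʔ/.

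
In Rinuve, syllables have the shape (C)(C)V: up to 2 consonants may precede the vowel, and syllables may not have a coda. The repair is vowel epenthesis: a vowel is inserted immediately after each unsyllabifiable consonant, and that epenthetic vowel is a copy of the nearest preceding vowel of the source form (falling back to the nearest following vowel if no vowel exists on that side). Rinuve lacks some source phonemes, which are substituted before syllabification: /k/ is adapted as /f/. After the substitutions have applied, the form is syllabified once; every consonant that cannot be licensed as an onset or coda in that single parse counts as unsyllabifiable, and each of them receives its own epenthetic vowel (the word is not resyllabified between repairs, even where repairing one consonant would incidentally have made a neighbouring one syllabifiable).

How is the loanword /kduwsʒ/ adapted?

Substitution: /k/ → /f/, giving /fduwsʒ/.
Syllabifying with onset maximization leaves /w/, /s/, /ʒ/ stranded (no codas are permitted; onsets may contain at most 2 consonants).
Epenthesis after each stranded consonant: /w/ → /wu/, /s/ → /su/, /ʒ/ → /ʒu/.

fduwusuʒu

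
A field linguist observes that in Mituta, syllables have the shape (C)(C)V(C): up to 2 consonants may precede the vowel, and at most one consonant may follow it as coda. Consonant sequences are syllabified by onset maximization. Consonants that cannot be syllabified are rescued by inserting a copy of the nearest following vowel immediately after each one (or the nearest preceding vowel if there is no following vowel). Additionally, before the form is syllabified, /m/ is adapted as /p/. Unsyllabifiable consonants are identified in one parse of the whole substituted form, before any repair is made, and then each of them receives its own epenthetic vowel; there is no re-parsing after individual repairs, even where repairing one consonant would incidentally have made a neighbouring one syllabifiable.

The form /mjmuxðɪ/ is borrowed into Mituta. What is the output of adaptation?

pujpuxðɪ

Substitution: /m/ → /p/, giving /pjpuxðɪ/.
Syllabifying with onset maximization leaves /p/ stranded (at most one coda consonant is licensed; onsets may contain at most 2 consonants).
Inserting the epenthetic vowel yields /p/ → /pu/.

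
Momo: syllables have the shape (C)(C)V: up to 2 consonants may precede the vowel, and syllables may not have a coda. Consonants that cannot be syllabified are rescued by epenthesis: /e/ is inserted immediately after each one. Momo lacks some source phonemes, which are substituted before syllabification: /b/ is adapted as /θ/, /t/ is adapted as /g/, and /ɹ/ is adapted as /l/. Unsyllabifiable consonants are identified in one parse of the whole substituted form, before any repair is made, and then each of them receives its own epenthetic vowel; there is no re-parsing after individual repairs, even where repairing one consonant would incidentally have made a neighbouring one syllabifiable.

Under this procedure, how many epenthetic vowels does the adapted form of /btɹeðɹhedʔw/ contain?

After substitution the input is /θgleðlhedʔw/.
The unsyllabifiable consonants are /θ/, /ð/, /d/, /ʔ/, /w/; each receives one epenthetic vowel.

5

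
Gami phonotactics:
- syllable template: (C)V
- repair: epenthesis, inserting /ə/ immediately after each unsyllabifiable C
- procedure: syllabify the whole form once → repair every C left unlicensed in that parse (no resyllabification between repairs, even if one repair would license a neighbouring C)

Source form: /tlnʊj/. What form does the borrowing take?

Syllabifying with onset maximization leaves /t/, /l/, /j/ stranded (no codas are permitted; onsets are limited to one consonant).
Epenthesis after each stranded consonant: /t/ → /tə/, /l/ → /lə/, /j/ → /jə/.

tələnʊjə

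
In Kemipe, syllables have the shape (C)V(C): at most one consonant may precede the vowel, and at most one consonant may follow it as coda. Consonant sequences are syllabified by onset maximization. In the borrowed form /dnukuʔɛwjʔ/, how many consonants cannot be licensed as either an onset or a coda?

Syllabifying with onset maximization leaves /d/, /j/, /ʔ/ stranded (at most one coda consonant is licensed; onsets are limited to one consonant).

3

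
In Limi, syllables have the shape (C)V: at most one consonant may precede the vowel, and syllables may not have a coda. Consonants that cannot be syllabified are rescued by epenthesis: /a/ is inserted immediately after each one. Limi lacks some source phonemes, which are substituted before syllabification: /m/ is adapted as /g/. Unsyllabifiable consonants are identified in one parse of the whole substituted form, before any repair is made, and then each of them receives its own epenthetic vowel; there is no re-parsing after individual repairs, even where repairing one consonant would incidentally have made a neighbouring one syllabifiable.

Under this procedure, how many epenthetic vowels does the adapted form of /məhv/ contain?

2

After substitution the input is /gəhv/.
The unsyllabifiable consonants are /h/, /v/; each receives one epenthetic vowel.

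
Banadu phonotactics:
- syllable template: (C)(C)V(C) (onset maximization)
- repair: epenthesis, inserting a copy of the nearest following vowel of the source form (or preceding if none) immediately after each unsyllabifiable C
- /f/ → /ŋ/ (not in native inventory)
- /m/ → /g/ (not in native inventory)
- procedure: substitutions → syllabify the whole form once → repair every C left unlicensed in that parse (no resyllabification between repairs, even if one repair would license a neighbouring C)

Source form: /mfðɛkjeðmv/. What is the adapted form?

gɛŋðɛkjeðgeve

Substitution: /m/ → /g/, /f/ → /ŋ/, giving /gŋðɛkjeðgv/.
The consonants /g/, /g/, /v/ cannot be parsed into a legal (C)(C)V(C) syllable (at most one coda consonant is licensed; onsets may contain at most 2 consonants).
Each unlicensed consonant becomes the onset of a new syllable: /g/ → /gɛ/, /g/ → /ge/, /v/ → /ve/.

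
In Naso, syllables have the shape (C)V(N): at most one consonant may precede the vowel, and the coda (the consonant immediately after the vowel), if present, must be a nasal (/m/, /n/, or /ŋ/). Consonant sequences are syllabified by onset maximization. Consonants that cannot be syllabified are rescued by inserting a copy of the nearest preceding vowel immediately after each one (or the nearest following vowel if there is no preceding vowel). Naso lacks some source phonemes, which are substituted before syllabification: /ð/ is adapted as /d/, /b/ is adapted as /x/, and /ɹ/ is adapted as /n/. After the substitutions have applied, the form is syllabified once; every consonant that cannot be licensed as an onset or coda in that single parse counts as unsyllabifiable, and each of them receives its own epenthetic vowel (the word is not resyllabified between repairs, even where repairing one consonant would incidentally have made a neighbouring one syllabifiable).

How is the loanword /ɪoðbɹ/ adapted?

Substitution: /ð/ → /d/, /b/ → /x/, /ɹ/ → /n/, giving /ɪodxn/.
The consonants /d/, /x/, /n/ cannot be parsed into a legal (C)V(N) syllable (only a nasal (/m/, /n/, or /ŋ/) is licensed in coda position; onsets are limited to one consonant).
Inserting the epenthetic vowel yields /d/ → /do/, /x/ → /xo/, /n/ → /no/.

ɪodoxono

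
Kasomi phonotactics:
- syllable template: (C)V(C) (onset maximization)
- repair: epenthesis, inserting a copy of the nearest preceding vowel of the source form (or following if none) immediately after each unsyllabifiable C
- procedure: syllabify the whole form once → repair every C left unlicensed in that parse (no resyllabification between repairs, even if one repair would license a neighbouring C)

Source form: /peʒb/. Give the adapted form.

peʒbe

The consonants /b/ cannot be parsed into a legal (C)V(C) syllable (at most one coda consonant is licensed; onsets are limited to one consonant).
Epenthesis after each stranded consonant: /b/ → /be/.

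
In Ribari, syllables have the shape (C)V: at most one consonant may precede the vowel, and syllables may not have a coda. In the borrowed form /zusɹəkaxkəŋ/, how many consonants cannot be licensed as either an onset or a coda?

Syllabifying with onset maximization leaves /s/, /x/, /ŋ/ stranded (no codas are permitted; onsets are limited to one consonant).

3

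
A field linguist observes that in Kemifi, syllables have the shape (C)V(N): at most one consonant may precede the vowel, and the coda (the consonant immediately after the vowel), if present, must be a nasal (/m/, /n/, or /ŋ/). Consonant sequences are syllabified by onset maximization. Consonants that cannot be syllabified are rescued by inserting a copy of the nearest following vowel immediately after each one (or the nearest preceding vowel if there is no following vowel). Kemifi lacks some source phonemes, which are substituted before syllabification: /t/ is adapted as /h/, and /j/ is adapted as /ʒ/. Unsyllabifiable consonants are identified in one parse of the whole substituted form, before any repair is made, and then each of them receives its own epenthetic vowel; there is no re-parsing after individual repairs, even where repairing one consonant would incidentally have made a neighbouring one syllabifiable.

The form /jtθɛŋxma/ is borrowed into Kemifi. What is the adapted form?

Substitution: /j/ → /ʒ/, /t/ → /h/, giving /ʒhθɛŋxma/.
The consonants /ʒ/, /h/, /x/ cannot be parsed into a legal (C)V(N) syllable (only a nasal (/m/, /n/, or /ŋ/) is licensed in coda position; onsets are limited to one consonant).
Each unlicensed consonant becomes the onset of a new syllable: /ʒ/ → /ʒɛ/, /h/ → /hɛ/, /x/ → /xa/.

ʒɛhɛθɛŋxama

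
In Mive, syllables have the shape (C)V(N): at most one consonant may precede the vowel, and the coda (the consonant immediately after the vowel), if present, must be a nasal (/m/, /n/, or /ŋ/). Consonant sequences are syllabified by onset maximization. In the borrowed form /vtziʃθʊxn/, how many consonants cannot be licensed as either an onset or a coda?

5

Under (C)V(N), the unsyllabifiable consonants are /v/, /t/, /ʃ/, /x/, /n/ (only a nasal (/m/, /n/, or /ŋ/) is licensed in coda position; onsets are limited to one consonant).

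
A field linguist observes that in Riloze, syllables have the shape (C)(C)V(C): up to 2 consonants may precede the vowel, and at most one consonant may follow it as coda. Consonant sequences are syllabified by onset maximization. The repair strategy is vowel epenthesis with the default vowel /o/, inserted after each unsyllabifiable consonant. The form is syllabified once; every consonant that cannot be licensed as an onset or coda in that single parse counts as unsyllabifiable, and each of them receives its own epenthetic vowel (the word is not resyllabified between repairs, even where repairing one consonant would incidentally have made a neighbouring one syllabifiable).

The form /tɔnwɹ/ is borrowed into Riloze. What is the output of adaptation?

The consonants /w/, /ɹ/ cannot be parsed into a legal (C)(C)V(C) syllable (at most one coda consonant is licensed; onsets may contain at most 2 consonants).
Epenthesis after each stranded consonant: /w/ → /wo/, /ɹ/ → /ɹo/.

tɔnwoɹo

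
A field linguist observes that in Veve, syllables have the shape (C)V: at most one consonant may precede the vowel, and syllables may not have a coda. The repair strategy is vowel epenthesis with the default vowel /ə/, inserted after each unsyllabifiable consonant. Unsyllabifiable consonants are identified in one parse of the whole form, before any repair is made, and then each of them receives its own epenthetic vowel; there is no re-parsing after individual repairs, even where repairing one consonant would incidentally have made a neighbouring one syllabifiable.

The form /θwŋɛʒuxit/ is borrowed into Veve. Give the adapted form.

Syllabifying with onset maximization leaves /θ/, /w/, /t/ stranded (no codas are permitted; onsets are limited to one consonant).
Epenthesis after each stranded consonant: /θ/ → /θə/, /w/ → /wə/, /t/ → /tə/.

θəwəŋɛʒuxitə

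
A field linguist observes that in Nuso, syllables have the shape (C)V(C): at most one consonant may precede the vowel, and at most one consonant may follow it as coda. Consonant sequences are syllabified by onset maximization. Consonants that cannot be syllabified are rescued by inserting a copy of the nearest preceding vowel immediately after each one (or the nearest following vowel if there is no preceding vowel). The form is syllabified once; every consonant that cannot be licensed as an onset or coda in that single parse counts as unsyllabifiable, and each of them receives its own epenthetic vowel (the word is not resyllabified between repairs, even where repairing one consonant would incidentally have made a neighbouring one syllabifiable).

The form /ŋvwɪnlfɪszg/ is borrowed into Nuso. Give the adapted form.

Syllabifying with onset maximization leaves /ŋ/, /v/, /l/, /z/, /g/ stranded (at most one coda consonant is licensed; onsets are limited to one consonant).
Inserting the epenthetic vowel yields /ŋ/ → /ŋɪ/, /v/ → /vɪ/, /l/ → /lɪ/, /z/ → /zɪ/, /g/ → /gɪ/.

ŋɪvɪwɪnlɪfɪszɪgɪ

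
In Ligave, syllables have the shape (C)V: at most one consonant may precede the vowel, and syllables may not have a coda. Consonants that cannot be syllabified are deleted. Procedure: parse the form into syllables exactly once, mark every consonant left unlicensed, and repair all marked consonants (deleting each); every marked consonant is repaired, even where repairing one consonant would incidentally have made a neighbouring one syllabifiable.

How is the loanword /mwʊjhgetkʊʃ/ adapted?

Syllabifying with onset maximization leaves /m/, /j/, /h/, /t/, /ʃ/ stranded (no codas are permitted; onsets are limited to one consonant).
Deleting the stranded consonants removes /m/, /j/, /h/, /t/, /ʃ/.

wʊgekʊ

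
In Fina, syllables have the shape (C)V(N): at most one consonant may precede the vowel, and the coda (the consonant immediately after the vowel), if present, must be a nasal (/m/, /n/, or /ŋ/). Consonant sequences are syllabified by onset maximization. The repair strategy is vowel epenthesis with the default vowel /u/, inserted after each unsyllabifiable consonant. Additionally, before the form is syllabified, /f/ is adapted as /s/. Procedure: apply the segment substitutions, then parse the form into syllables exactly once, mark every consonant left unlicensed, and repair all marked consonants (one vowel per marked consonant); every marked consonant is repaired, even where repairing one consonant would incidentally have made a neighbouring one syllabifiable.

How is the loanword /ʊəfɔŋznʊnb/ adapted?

ʊəsɔŋzunʊnbu

Substitution: /f/ → /s/, giving /ʊəsɔŋznʊnb/.
Under (C)V(N), the unsyllabifiable consonants are /z/, /b/ (only a nasal (/m/, /n/, or /ŋ/) is licensed in coda position; onsets are limited to one consonant).
Inserting the epenthetic vowel yields /z/ → /zu/, /b/ → /bu/.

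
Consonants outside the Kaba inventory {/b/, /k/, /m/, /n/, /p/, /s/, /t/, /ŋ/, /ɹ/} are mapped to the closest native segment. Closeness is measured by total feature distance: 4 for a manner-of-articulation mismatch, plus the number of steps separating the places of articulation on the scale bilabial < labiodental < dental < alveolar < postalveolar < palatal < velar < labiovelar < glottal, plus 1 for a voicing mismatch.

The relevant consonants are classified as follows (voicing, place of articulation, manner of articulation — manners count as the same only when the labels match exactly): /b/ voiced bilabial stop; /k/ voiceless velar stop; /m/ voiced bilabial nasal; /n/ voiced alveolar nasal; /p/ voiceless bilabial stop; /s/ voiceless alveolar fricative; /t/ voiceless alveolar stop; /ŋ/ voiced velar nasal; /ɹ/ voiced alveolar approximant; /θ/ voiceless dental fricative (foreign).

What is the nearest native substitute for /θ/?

s

/s/ is closest: same manner (fricative), place distance 1 (dental→alveolar), same voicing; total 1. Next closest is /t/ at distance 5.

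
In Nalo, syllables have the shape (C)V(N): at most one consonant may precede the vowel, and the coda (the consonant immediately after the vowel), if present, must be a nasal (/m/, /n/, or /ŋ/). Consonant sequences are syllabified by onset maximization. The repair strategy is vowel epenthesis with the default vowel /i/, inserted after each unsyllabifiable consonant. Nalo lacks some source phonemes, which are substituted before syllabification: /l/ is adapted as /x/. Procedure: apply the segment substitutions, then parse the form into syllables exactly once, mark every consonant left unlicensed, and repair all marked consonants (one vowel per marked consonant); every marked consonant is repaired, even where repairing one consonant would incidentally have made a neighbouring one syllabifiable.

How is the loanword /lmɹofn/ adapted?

ximiɹofini

Substitution: /l/ → /x/, giving /xmɹofn/.
The consonants /x/, /m/, /f/, /n/ cannot be parsed into a legal (C)V(N) syllable (only a nasal (/m/, /n/, or /ŋ/) is licensed in coda position; onsets are limited to one consonant).
Epenthesis after each stranded consonant: /x/ → /xi/, /m/ → /mi/, /f/ → /fi/, /n/ → /ni/.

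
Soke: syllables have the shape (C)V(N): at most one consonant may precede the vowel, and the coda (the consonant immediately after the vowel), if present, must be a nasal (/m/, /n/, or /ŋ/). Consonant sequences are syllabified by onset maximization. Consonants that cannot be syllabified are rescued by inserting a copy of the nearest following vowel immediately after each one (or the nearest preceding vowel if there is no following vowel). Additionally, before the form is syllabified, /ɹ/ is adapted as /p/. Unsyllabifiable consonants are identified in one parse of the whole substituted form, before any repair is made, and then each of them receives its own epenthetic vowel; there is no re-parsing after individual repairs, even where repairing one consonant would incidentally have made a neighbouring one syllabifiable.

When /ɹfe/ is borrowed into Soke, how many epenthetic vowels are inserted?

After substitution the input is /pfe/.
The unsyllabifiable consonants are /p/; each receives one epenthetic vowel.

1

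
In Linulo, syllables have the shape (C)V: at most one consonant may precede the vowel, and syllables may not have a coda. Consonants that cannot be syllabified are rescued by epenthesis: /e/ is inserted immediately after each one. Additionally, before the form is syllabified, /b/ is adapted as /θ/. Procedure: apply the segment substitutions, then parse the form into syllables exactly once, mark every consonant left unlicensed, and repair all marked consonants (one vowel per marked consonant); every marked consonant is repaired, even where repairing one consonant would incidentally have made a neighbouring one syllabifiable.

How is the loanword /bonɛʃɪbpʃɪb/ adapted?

θonɛʃɪθepeʃɪθe

Substitution: /b/ → /θ/, giving /θonɛʃɪθpʃɪθ/.
Syllabifying with onset maximization leaves /θ/, /p/, /θ/ stranded (no codas are permitted; onsets are limited to one consonant).
Epenthesis after each stranded consonant: /θ/ → /θe/, /p/ → /pe/, /θ/ → /θe/.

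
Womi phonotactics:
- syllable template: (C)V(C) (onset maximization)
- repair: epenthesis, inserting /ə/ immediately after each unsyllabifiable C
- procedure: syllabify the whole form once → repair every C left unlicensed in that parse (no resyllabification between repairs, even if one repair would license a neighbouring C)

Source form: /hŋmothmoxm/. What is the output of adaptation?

həŋəmothəmoxmə

Syllabifying with onset maximization leaves /h/, /ŋ/, /h/, /m/ stranded (at most one coda consonant is licensed; onsets are limited to one consonant).
Epenthesis after each stranded consonant: /h/ → /hə/, /ŋ/ → /ŋə/, /h/ → /hə/, /m/ → /mə/.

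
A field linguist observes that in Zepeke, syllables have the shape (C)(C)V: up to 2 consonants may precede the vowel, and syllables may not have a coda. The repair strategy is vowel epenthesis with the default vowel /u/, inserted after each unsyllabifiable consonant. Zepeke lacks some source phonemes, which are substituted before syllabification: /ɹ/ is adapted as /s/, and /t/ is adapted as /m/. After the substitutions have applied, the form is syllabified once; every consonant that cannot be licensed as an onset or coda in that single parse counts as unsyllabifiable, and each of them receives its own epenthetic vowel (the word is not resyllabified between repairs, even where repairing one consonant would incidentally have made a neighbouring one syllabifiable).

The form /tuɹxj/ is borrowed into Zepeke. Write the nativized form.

Substitution: /t/ → /m/, /ɹ/ → /s/, giving /musxj/.
Under (C)(C)V, the unsyllabifiable consonants are /s/, /x/, /j/ (no codas are permitted; onsets may contain at most 2 consonants).
Inserting the epenthetic vowel yields /s/ → /su/, /x/ → /xu/, /j/ → /ju/.

musuxuju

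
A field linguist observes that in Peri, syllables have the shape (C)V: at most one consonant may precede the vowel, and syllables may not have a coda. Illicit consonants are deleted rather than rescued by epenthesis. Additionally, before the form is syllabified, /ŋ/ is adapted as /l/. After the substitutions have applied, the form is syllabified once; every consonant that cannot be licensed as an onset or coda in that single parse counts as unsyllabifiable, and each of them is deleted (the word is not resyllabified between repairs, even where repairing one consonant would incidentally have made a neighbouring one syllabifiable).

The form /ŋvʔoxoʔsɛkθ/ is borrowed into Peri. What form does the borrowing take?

ʔoxosɛ

Substitution: /ŋ/ → /l/, giving /lvʔoxoʔsɛkθ/.
Syllabifying with onset maximization leaves /l/, /v/, /ʔ/, /k/, /θ/ stranded (no codas are permitted; onsets are limited to one consonant).
Deleting the stranded consonants removes /l/, /v/, /ʔ/, /k/, /θ/.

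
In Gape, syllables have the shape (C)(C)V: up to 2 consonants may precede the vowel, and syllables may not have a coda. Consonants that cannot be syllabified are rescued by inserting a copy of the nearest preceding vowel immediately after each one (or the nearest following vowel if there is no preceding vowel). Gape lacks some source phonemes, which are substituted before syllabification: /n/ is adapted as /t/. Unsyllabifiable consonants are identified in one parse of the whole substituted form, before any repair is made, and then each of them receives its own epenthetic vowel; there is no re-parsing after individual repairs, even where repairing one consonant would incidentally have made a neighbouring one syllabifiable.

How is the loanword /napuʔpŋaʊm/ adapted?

tapuʔupŋaʊmʊ

Substitution: /n/ → /t/, giving /tapuʔpŋaʊm/.
The consonants /ʔ/, /m/ cannot be parsed into a legal (C)(C)V syllable (no codas are permitted; onsets may contain at most 2 consonants).
Epenthesis after each stranded consonant: /ʔ/ → /ʔu/, /m/ → /mʊ/.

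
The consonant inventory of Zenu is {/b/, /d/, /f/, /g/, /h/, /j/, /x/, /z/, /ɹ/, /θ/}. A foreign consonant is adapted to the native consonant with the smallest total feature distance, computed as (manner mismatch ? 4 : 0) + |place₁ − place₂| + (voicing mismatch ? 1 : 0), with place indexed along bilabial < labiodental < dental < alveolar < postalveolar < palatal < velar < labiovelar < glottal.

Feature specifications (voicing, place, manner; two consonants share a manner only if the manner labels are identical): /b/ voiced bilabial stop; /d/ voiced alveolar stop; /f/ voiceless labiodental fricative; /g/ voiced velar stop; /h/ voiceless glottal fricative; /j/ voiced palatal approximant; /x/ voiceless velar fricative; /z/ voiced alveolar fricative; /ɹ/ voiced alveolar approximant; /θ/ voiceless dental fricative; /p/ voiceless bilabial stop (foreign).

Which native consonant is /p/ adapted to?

b

/b/ is closest: same manner (stop), place distance 0 (bilabial→bilabial), voicing differs (+1); total 1. Next closest is /d/ at distance 4.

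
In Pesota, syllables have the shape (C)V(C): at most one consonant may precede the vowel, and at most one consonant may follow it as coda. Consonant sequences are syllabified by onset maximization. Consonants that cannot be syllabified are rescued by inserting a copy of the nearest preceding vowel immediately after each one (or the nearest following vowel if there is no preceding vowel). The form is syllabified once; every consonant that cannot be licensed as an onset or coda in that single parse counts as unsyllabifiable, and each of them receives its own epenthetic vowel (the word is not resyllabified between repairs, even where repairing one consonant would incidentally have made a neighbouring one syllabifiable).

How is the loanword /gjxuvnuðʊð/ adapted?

The consonants /g/, /j/ cannot be parsed into a legal (C)V(C) syllable (at most one coda consonant is licensed; onsets are limited to one consonant).
Each unlicensed consonant becomes the onset of a new syllable: /g/ → /gu/, /j/ → /ju/.

gujuxuvnuðʊð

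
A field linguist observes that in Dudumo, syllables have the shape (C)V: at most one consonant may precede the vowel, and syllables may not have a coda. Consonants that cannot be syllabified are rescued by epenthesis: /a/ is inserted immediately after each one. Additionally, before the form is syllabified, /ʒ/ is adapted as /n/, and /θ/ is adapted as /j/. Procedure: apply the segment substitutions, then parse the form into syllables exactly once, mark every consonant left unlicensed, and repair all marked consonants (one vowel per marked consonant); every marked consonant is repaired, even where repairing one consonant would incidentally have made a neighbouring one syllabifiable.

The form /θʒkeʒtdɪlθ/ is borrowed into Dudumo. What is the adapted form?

janakenatadɪlaja

Substitution: /θ/ → /j/, /ʒ/ → /n/, giving /jnkentdɪlj/.
The consonants /j/, /n/, /n/, /t/, /l/, /j/ cannot be parsed into a legal (C)V syllable (no codas are permitted; onsets are limited to one consonant).
Each unlicensed consonant becomes the onset of a new syllable: /j/ → /ja/, /n/ → /na/, /n/ → /na/, /t/ → /ta/, /l/ → /la/, /j/ → /ja/.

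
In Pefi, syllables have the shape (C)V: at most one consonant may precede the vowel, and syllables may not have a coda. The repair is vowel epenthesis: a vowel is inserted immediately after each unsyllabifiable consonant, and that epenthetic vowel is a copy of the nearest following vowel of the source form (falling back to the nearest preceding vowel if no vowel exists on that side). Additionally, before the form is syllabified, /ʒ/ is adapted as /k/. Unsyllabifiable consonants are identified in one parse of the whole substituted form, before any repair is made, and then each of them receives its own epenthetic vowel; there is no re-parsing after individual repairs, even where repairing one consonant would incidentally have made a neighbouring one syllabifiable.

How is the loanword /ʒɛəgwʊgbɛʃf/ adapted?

kɛəgʊwʊgɛbɛʃɛfɛ

Substitution: /ʒ/ → /k/, giving /kɛəgwʊgbɛʃf/.
Syllabifying with onset maximization leaves /g/, /g/, /ʃ/, /f/ stranded (no codas are permitted; onsets are limited to one consonant).
Each unlicensed consonant becomes the onset of a new syllable: /g/ → /gʊ/, /g/ → /gɛ/, /ʃ/ → /ʃɛ/, /f/ → /fɛ/.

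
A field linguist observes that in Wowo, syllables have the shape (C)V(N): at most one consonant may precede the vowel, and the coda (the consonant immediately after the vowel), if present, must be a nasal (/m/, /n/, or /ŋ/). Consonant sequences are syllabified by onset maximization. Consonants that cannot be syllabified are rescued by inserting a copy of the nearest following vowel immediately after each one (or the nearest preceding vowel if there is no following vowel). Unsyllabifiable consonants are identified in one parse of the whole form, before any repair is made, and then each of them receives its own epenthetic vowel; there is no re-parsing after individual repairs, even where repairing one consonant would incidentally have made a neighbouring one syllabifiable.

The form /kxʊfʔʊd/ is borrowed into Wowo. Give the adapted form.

kʊxʊfʊʔʊdʊ

The consonants /k/, /f/, /d/ cannot be parsed into a legal (C)V(N) syllable (only a nasal (/m/, /n/, or /ŋ/) is licensed in coda position; onsets are limited to one consonant).
Each unlicensed consonant becomes the onset of a new syllable: /k/ → /kʊ/, /f/ → /fʊ/, /d/ → /dʊ/.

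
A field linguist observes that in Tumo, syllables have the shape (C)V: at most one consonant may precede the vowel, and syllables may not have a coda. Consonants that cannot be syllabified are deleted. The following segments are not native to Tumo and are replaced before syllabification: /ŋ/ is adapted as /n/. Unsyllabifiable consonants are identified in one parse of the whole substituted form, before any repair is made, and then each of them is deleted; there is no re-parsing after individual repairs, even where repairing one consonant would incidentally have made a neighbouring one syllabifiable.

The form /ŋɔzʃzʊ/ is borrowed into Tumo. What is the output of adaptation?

Substitution: /ŋ/ → /n/, giving /nɔzʃzʊ/.
The consonants /z/, /ʃ/ cannot be parsed into a legal (C)V syllable (no codas are permitted; onsets are limited to one consonant).
Deletion applies to /z/, /ʃ/.

nɔzʊ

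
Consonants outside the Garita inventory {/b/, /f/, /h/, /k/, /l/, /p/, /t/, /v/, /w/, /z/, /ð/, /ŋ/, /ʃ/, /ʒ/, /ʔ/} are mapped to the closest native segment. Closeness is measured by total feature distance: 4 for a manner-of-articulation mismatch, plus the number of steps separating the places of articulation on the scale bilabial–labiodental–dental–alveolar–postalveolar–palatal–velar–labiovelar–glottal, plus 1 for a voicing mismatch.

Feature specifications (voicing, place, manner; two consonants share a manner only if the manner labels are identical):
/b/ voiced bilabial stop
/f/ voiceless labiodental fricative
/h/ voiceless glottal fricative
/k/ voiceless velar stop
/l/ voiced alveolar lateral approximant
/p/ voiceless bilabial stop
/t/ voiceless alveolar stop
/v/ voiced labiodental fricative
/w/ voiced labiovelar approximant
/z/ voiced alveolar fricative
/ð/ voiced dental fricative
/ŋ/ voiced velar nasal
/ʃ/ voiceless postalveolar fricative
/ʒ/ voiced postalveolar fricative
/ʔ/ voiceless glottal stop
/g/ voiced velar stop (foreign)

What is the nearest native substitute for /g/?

/k/ is closest: same manner (stop), place distance 0 (velar→velar), voicing differs (+1); total 1. Next closest is /ʔ/ at distance 3.

k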